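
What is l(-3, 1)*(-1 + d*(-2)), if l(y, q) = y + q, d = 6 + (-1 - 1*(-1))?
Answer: 26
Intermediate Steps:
d = 6 (d = 6 + (-1 + 1) = 6 + 0 = 6)
l(y, q) = q + y
l(-3, 1)*(-1 + d*(-2)) = (1 - 3)*(-1 + 6*(-2)) = -2*(-1 - 12) = -2*(-13) = 26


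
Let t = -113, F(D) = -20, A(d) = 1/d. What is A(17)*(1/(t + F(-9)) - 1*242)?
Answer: -32187/2261 ≈ -14.236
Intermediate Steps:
A(17)*(1/(t + F(-9)) - 1*242) = (1/(-113 - 20) - 1*242)/17 = (1/(-133) - 242)/17 = (-1/133 - 242)/17 = (1/17)*(-32187/133) = -32187/2261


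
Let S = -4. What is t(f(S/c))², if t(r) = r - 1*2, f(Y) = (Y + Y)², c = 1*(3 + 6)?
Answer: 9604/6561 ≈ 1.4638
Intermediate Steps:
c = 9 (c = 1*9 = 9)
f(Y) = 4*Y² (f(Y) = (2*Y)² = 4*Y²)
t(r) = -2 + r (t(r) = r - 2 = -2 + r)
t(f(S/c))² = (-2 + 4*(-4/9)²)² = (-2 + 4*(16/81))² = (-2 + 64/81)² = (-98/81)² = 9604/6561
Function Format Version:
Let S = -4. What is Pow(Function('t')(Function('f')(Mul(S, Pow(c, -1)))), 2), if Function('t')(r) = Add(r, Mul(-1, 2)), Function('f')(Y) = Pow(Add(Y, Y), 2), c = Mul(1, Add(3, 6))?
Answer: Rational(9604, 6561) ≈ 1.4638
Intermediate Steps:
c = 9 (c = Mul(1, 9) = 9)
Function('f')(Y) = Mul(4, Pow(Y, 2)) (Function('f')(Y) = Pow(Mul(2, Y), 2) = Mul(4, Pow(Y, 2)))
Function('t')(r) = Add(-2, r) (Function('t')(r) = Add(r, -2) = Add(-2, r))
Pow(Function('t')(Function('f')(Mul(S, Pow(c, -1)))), 2) = Pow(Add(-2, Mul(4, Pow(Mul(-4, Pow(9, -1)), 2))), 2) = Pow(Add(-2, Mul(4, Pow(Mul(-4, Rational(1, 9)), 2))), 2) = Pow(Add(-2, Mul(4, Pow(Rational(-4, 9), 2))), 2) = Pow(Add(-2, Mul(4, Rational(16, 81))), 2) = Pow(Add(-2, Rational(64, 81)), 2) = Pow(Rational(-98, 81), 2) = Rational(9604, 6561)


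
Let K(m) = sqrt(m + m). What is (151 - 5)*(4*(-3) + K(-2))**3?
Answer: -231264 + 124976*I ≈ -2.3126e+5 + 1.2498e+5*I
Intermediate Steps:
K(m) = sqrt(2)*sqrt(m) (K(m) = sqrt(2*m) = sqrt(2)*sqrt(m))
(151 - 5)*(4*(-3) + K(-2))**3 = (151 - 5)*(4*(-3) + sqrt(2)*sqrt(-2))**3 = 146*(-12 + sqrt(2)*(I*sqrt(2)))**3 = 146*(-12 + 2*I)**3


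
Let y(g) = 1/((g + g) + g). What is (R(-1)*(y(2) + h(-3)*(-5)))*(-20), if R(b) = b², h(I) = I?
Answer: -910/3 ≈ -303.33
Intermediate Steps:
y(g) = 1/(3*g) (y(g) = 1/(2*g + g) = 1/(3*g))
(R(-1)*(y(2) + h(-3)*(-5)))*(-20) = ((-1)²*((⅓)/2 - 3*(-5)))*(-20) = (1*((⅓)*(½) + 15))*(-20) = (1*(⅙ + 15))*(-20) = (1*(91/6))*(-20) = (91/6)*(-20) = -910/3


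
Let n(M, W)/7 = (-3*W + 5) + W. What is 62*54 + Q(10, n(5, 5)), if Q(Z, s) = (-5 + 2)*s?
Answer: 3453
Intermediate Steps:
n(M, W) = 35 - 14*W (n(M, W) = 7*((-3*W + 5) + W) = 7*((5 - 3*W) + W) = 7*(5 - 2*W) = 35 - 14*W)
Q(Z, s) = -3*s
62*54 + Q(10, n(5, 5)) = 62*54 - 3*(35 - 14*5) = 3348 - 3*(35 - 70) = 3348 - 3*(-35) = 3348 + 105 = 3453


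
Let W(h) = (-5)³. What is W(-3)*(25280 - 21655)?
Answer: -453125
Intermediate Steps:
W(h) = -125
W(-3)*(25280 - 21655) = -125*(25280 - 21655) = -125*3625 = -453125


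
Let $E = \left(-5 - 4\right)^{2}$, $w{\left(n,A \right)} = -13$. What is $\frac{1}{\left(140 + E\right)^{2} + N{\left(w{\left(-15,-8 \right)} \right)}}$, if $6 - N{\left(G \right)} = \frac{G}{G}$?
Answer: $\frac{1}{48846} \approx 2.0473 \cdot 10^{-5}$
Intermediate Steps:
$E = 81$ ($E = \left(-9\right)^{2} = 81$)
$N{\left(G \right)} = 5$ ($N{\left(G \right)} = 6 - \frac{G}{G} = 6 - 1 = 5$)
$\frac{1}{\left(140 + E\right)^{2} + N{\left(w{\left(-15,-8 \right)} \right)}} = \frac{1}{\left(140 + 81\right)^{2} + 5} = \frac{1}{221^{2} + 5} = \frac{1}{48841 + 5} = \frac{1}{48846}$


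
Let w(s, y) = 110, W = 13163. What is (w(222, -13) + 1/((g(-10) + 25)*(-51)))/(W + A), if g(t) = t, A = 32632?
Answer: 84149/35033175 ≈ 0.0024020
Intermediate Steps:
(w(222, -13) + 1/((g(-10) + 25)*(-51)))/(W + A) = (110 + 1/((-10 + 25)*(-51)))/(13163 + 32632) = (110 + 1/(15*(-51)))/45795 = (110 + 1/(-765))*(1/45795) = (110 - 1/765)*(1/45795) = (84149/765)*(1/45795) = 84149/35033175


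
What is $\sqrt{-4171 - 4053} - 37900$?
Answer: $-37900 + 4 i \sqrt{514} \approx -37900.0 + 90.686 i$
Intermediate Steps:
$\sqrt{-4171 - 4053} - 37900 = \sqrt{-8224} - 37900 = 4 i \sqrt{514} - 37900 = -37900 + 4 i \sqrt{514}$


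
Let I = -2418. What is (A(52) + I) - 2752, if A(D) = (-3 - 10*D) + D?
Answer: -5641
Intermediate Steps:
A(D) = -3 - 9*D
(A(52) + I) - 2752 = ((-3 - 9*52) - 2418) - 2752 = ((-3 - 468) - 2418) - 2752 = (-471 - 2418) - 2752 = -2889 - 2752 = -5641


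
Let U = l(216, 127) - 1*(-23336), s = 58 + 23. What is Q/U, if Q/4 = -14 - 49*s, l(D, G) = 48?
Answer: -3983/5846 ≈ -0.68132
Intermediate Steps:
s = 81
Q = -15932 (Q = 4*(-14 - 49*81) = 4*(-14 - 3969) = 4*(-3983) = -15932)
U = 23384 (U = 48 - 1*(-23336) = 48 + 23336 = 23384)
Q/U = -15932/23384 = -15932*1/23384 = -3983/5846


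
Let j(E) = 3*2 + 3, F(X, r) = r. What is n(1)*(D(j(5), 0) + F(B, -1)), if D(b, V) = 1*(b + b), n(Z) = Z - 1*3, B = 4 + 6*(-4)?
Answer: -34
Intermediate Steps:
B = -20 (B = 4 - 24 = -20)
n(Z) = -3 + Z (n(Z) = Z - 3 = -3 + Z)
j(E) = 9 (j(E) = 6 + 3 = 9)
D(b, V) = 2*b (D(b, V) = 1*(2*b) = 2*b)
n(1)*(D(j(5), 0) + F(B, -1)) = (-3 + 1)*(2*9 - 1) = -2*(18 - 1) = -2*17 = -34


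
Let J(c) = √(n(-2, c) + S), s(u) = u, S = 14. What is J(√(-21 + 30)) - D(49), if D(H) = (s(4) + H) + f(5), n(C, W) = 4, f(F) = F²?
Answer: -78 + 3*√2 ≈ -73.757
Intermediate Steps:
D(H) = 29 + H (D(H) = (4 + H) + 5² = (4 + H) + 25 = 29 + H)
J(c) = 3*√2 (J(c) = √(4 + 14) = √18 = 3*√2)
J(√(-21 + 30)) - D(49) = 3*√2 - (29 + 49) = 3*√2 - 1*78 = 3*√2 - 78 = -78 + 3*√2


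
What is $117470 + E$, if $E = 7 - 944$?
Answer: $116533$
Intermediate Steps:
$E = -937$ ($E = 7 - 944 = -937$)
$117470 + E = 117470 - 937 = 116533$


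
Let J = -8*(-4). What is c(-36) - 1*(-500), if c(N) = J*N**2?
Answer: 41972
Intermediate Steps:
J = 32
c(N) = 32*N**2
c(-36) - 1*(-500) = 32*(-36)**2 - 1*(-500) = 32*1296 + 500 = 41472 + 500 = 41972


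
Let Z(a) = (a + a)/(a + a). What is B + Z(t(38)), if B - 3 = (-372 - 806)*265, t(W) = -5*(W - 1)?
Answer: -312166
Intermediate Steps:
t(W) = 5 - 5*W (t(W) = -5*(-1 + W) = 5 - 5*W)
Z(a) = 1 (Z(a) = (2*a)/((2*a)) = (2*a)*(1/(2*a)) = 1)
B = -312167 (B = 3 + (-372 - 806)*265 = 3 - 1178*265 = 3 - 312170 = -312167)
B + Z(t(38)) = -312167 + 1 = -312166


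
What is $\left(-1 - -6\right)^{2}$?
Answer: $25$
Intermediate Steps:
$\left(-1 - -6\right)^{2} = \left(-1 + 6\right)^{2} = 5^{2} = 25$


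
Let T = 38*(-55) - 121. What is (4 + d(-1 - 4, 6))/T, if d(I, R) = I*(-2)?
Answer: -14/2211 ≈ -0.0063320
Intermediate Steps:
d(I, R) = -2*I
T = -2211 (T = -2090 - 121 = -2211)
(4 + d(-1 - 4, 6))/T = (4 - 2*(-1 - 4))/(-2211) = -(4 - 2*(-5))/2211 = -(4 + 10)/2211 = -1/2211*14 = -14/2211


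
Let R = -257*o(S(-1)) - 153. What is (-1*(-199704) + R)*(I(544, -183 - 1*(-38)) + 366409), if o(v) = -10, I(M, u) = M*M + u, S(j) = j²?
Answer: 133844526200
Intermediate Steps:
I(M, u) = u + M² (I(M, u) = M² + u = u + M²)
R = 2417 (R = -257*(-10) - 153 = 2570 - 153 = 2417)
(-1*(-199704) + R)*(I(544, -183 - 1*(-38)) + 366409) = (-1*(-199704) + 2417)*(((-183 - 1*(-38)) + 544²) + 366409) = (199704 + 2417)*(((-183 + 38) + 295936) + 366409) = 202121*((-145 + 295936) + 366409) = 202121*(295791 + 366409) = 202121*662200 = 133844526200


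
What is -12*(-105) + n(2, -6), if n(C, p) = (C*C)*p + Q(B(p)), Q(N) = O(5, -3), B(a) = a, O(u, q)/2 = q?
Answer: 1230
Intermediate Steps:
O(u, q) = 2*q
Q(N) = -6 (Q(N) = 2*(-3) = -6)
n(C, p) = -6 + p*C**2 (n(C, p) = (C*C)*p - 6 = C**2*p - 6 = p*C**2 - 6 = -6 + p*C**2)
-12*(-105) + n(2, -6) = -12*(-105) + (-6 - 6*2**2) = 1260 + (-6 - 6*4) = 1260 + (-6 - 24) = 1260 - 30 = 1230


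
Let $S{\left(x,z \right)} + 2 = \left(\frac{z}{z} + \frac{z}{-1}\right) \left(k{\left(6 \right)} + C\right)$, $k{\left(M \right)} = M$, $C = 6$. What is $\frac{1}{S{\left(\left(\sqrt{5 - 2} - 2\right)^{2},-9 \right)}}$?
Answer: $\frac{1}{118} \approx 0.0084746$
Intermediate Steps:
$S{\left(x,z \right)} = 10 - 12 z$ ($S{\left(x,z \right)} = -2 + \left(\frac{z}{z} + \frac{z}{-1}\right) \left(6 + 6\right) = -2 + \left(1 + z \left(-1\right)\right) 12 = -2 + \left(1 - z\right) 12 = -2 - \left(-12 + 12 z\right) = 10 - 12 z$)
$\frac{1}{S{\left(\left(\sqrt{5 - 2} - 2\right)^{2},-9 \right)}} = \frac{1}{10 - -108} = \frac{1}{10 + 108} = \frac{1}{118}$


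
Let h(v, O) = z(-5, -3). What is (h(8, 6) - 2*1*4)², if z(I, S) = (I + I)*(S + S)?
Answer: 2704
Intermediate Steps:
z(I, S) = 4*I*S (z(I, S) = (2*I)*(2*S) = 4*I*S)
h(v, O) = 60 (h(v, O) = 4*(-5)*(-3) = 60)
(h(8, 6) - 2*1*4)² = (60 - 2*1*4)² = (60 - 2*4)² = (60 - 8)² = 52² = 2704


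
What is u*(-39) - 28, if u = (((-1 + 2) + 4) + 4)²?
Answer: -3187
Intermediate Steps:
u = 81 (u = ((1 + 4) + 4)² = (5 + 4)² = 9² = 81)
u*(-39) - 28 = 81*(-39) - 28 = -3159 - 28 = -3187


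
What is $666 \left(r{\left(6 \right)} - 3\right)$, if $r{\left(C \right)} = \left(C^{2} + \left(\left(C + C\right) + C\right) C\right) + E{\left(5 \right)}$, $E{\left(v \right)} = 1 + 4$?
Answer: $97236$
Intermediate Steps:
$E{\left(v \right)} = 5$
$r{\left(C \right)} = 5 + 4 C^{2}$ ($r{\left(C \right)} = \left(C^{2} + \left(\left(C + C\right) + C\right) C\right) + 5 = \left(C^{2} + \left(2 C + C\right) C\right) + 5 = \left(C^{2} + 3 C C\right) + 5 = \left(C^{2} + 3 C^{2}\right) + 5 = 4 C^{2} + 5 = 5 + 4 C^{2}$)
$666 \left(r{\left(6 \right)} - 3\right) = 666 \left(\left(5 + 4 \cdot 6^{2}\right) - 3\right) = 666 \left(\left(5 + 4 \cdot 36\right) - 3\right) = 666 \left(\left(5 + 144\right) - 3\right) = 666 \left(149 - 3\right) = 666 \cdot 146 = 97236$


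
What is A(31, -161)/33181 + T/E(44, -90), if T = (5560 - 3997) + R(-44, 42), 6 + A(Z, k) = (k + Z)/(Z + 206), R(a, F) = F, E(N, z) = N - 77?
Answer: -4207201967/86502867 ≈ -48.637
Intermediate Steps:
E(N, z) = -77 + N
A(Z, k) = -6 + (Z + k)/(206 + Z) (A(Z, k) = -6 + (k + Z)/(Z + 206) = -6 + (Z + k)/(206 + Z))
T = 1605 (T = (5560 - 3997) + 42 = 1563 + 42 = 1605)
A(31, -161)/33181 + T/E(44, -90) = ((-1236 - 161 - 5*31)/(206 + 31))/33181 + 1605/(-77 + 44) = ((-1236 - 161 - 155)/237)*(1/33181) + 1605/(-33) = ((1/237)*(-1552))*(1/33181) + 1605*(-1/33) = -1552/237*1/33181 - 535/11 = -1552/7863897 - 535/11 = -4207201967/86502867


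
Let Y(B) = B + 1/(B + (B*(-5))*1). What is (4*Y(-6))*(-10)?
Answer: 715/3 ≈ 238.33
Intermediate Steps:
Y(B) = B - 1/(4*B) (Y(B) = B + 1/(B - 5*B*1) = B + 1/(B - 5*B) = B + 1/(-4*B) = B - 1/(4*B))
(4*Y(-6))*(-10) = (4*(-6 - ¼/(-6)))*(-10) = (4*(-6 - ¼*(-⅙)))*(-10) = (4*(-6 + 1/24))*(-10) = (4*(-143/24))*(-10) = -143/6*(-10) = 715/3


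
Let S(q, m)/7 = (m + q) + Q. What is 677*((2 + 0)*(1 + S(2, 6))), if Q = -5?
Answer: 29788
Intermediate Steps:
S(q, m) = -35 + 7*m + 7*q (S(q, m) = 7*((m + q) - 5) = 7*(-5 + m + q) = -35 + 7*m + 7*q)
677*((2 + 0)*(1 + S(2, 6))) = 677*((2 + 0)*(1 + (-35 + 7*6 + 7*2))) = 677*(2*(1 + (-35 + 42 + 14))) = 677*(2*(1 + 21)) = 677*(2*22) = 677*44 = 29788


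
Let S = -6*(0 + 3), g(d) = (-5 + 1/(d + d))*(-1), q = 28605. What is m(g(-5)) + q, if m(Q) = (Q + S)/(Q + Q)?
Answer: 972527/34 ≈ 28604.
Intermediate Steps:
g(d) = 5 - 1/(2*d) (g(d) = (-5 + 1/(2*d))*(-1) = 5 - 1/(2*d))
S = -18 (S = -6*3 = -18)
m(Q) = (-18 + Q)/(2*Q) (m(Q) = (Q - 18)/(Q + Q) = (-18 + Q)/((2*Q)) = (-18 + Q)*(1/(2*Q)) = (-18 + Q)/(2*Q))
m(g(-5)) + q = (-18 + (5 - 1/2/(-5)))/(2*(5 - 1/2/(-5))) + 28605 = (-18 + (5 - 1/2*(-1/5)))/(2*(5 - 1/2*(-1/5))) + 28605 = (-18 + (5 + 1/10))/(2*(5 + 1/10)) + 28605 = (-18 + 51/10)/(2*(51/10)) + 28605 = (1/2)*(10/51)*(-129/10) + 28605 = -43/34 + 28605 = 972527/34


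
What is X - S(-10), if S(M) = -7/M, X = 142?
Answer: 1413/10 ≈ 141.30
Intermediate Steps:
X - S(-10) = 142 - (-7)/(-10) = 142 - (-7)*(-1)/10 = 142 - 1*7/10 = 142 - 7/10 = 1413/10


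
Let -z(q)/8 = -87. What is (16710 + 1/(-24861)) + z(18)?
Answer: 432730565/24861 ≈ 17406.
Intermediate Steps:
z(q) = 696 (z(q) = -8*(-87) = 696)
(16710 + 1/(-24861)) + z(18) = (16710 + 1/(-24861)) + 696 = (16710 - 1/24861) + 696 = 415427309/24861 + 696 = 432730565/24861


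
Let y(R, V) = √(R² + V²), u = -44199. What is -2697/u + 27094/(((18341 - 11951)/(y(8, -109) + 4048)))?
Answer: 9974504913/581135 + 13547*√11945/3195 ≈ 17627.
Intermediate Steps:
-2697/u + 27094/(((18341 - 11951)/(y(8, -109) + 4048))) = -2697/(-44199) + 27094/(((18341 - 11951)/(√(8² + (-109)²) + 4048))) = -2697*(-1/44199) + 27094/((6390/(√(64 + 11881) + 4048))) = 899/14733 + 27094/((6390/(√11945 + 4048))) = 899/14733 + 27094/((6390/(4048 + √11945))) = 899/14733 + 27094*(2024/3195 + √11945/6390) = 899/14733 + (54838256/3195 + 13547*√11945/3195) = 9974504913/581135 + 13547*√11945/3195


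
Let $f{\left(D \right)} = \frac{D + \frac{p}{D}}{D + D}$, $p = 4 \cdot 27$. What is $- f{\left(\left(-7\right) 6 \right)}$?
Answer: $- \frac{26}{49} \approx -0.53061$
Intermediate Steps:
$p = 108$
$f{\left(D \right)} = \frac{D + \frac{108}{D}}{2 D}$ ($f{\left(D \right)} = \frac{D + \frac{108}{D}}{D + D} = \frac{D + \frac{108}{D}}{2 D}$)
$- f{\left(\left(-7\right) 6 \right)} = - (\frac{1}{2} + \frac{54}{1764}) = - (\frac{1}{2} + 54 \cdot \frac{1}{1764}) = - (\frac{1}{2} + \frac{3}{98}) = \left(-1\right) \frac{26}{49} = - \frac{26}{49}$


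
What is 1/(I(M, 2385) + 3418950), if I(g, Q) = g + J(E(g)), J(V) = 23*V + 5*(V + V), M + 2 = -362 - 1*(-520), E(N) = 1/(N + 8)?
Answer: 164/560733417 ≈ 2.9247e-7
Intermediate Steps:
E(N) = 1/(8 + N)
M = 156 (M = -2 + (-362 - 1*(-520)) = -2 + (-362 + 520) = -2 + 158 = 156)
J(V) = 33*V (J(V) = 23*V + 5*(2*V) = 23*V + 10*V = 33*V)
I(g, Q) = g + 33/(8 + g)
1/(I(M, 2385) + 3418950) = 1/((33 + 156*(8 + 156))/(8 + 156) + 3418950) = 1/((33 + 156*164)/164 + 3418950) = 1/((33 + 25584)/164 + 3418950) = 1/((1/164)*25617 + 3418950) = 1/(25617/164 + 3418950) = 1/(560733417/164) = 164/560733417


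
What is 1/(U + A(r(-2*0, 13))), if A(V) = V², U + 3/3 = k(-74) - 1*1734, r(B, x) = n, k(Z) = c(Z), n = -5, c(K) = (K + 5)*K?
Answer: 1/3396 ≈ 0.00029446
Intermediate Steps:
c(K) = K*(5 + K) (c(K) = (5 + K)*K = K*(5 + K))
k(Z) = Z*(5 + Z)
r(B, x) = -5
U = 3371 (U = -1 + (-74*(5 - 74) - 1*1734) = -1 + (-74*(-69) - 1734) = -1 + (5106 - 1734) = -1 + 3372 = 3371)
1/(U + A(r(-2*0, 13))) = 1/(3371 + (-5)²) = 1/(3371 + 25) = 1/3396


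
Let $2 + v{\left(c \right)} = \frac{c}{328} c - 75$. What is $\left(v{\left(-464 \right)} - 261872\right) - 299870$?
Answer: $- \frac{23007667}{41} \approx -5.6116 \cdot 10^{5}$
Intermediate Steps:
$v{\left(c \right)} = -77 + \frac{c^{2}}{328}$ ($v{\left(c \right)} = -2 + \left(\frac{c}{328} c - 75\right) = -2 + \left(\frac{c^{2}}{328} - 75\right) = -2 + \left(-75 + \frac{c^{2}}{328}\right) = -77 + \frac{c^{2}}{328}$)
$\left(v{\left(-464 \right)} - 261872\right) - 299870 = \left(\left(-77 + \frac{\left(-464\right)^{2}}{328}\right) - 261872\right) - 299870 = \left(\left(-77 + \frac{1}{328} \cdot 215296\right) - 261872\right) - 299870 = \left(\left(-77 + \frac{26912}{41}\right) - 261872\right) - 299870 = \left(\frac{23755}{41} - 261872\right) - 299870 = - \frac{10712997}{41} - 299870 = - \frac{23007667}{41}$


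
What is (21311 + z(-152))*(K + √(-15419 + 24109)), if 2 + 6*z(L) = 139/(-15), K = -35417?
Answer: -67923466357/90 + 1917821*√8690/90 ≈ -7.5272e+8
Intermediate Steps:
z(L) = -169/90 (z(L) = -⅓ + (139/(-15))/6 = -⅓ + (139*(-1/15))/6 = -⅓ + (⅙)*(-139/15) = -⅓ - 139/90 = -169/90)
(21311 + z(-152))*(K + √(-15419 + 24109)) = (21311 - 169/90)*(-35417 + √(-15419 + 24109)) = 1917821*(-35417 + √8690)/90 = -67923466357/90 + 1917821*√8690/90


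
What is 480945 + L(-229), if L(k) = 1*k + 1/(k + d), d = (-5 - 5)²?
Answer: 62012363/129 ≈ 4.8072e+5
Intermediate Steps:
d = 100 (d = (-10)² = 100)
L(k) = k + 1/(100 + k) (L(k) = 1*k + 1/(k + 100) = k + 1/(100 + k))
480945 + L(-229) = 480945 + (1 + (-229)² + 100*(-229))/(100 - 229) = 480945 + (1 + 52441 - 22900)/(-129) = 480945 - 1/129*29542 = 480945 - 29542/129 = 62012363/129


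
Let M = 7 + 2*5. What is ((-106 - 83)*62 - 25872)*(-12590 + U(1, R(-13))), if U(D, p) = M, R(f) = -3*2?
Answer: 472619070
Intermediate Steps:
R(f) = -6
M = 17 (M = 7 + 10 = 17)
U(D, p) = 17
((-106 - 83)*62 - 25872)*(-12590 + U(1, R(-13))) = ((-106 - 83)*62 - 25872)*(-12590 + 17) = (-189*62 - 25872)*(-12573) = (-11718 - 25872)*(-12573) = -37590*(-12573) = 472619070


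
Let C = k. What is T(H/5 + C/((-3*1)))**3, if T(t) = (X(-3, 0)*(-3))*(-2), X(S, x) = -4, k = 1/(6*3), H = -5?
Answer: -13824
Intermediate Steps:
k = 1/18 ≈ 0.055556
C = 1/18 ≈ 0.055556
T(t) = -24 (T(t) = -4*(-3)*(-2) = 12*(-2) = -24)
T(H/5 + C/((-3*1)))**3 = (-24)**3 = -13824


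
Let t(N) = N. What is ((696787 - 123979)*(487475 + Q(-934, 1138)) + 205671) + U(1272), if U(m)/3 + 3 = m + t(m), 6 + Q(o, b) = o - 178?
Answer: 278589393750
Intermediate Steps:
Q(o, b) = -184 + o (Q(o, b) = -6 + (o - 178) = -6 + (-178 + o) = -184 + o)
U(m) = -9 + 6*m (U(m) = -9 + 3*(m + m) = -9 + 3*(2*m) = -9 + 6*m)
((696787 - 123979)*(487475 + Q(-934, 1138)) + 205671) + U(1272) = ((696787 - 123979)*(487475 + (-184 - 934)) + 205671) + (-9 + 6*1272) = (572808*(487475 - 1118) + 205671) + (-9 + 7632) = (572808*486357 + 205671) + 7623 = (278589180456 + 205671) + 7623 = 278589386127 + 7623 = 278589393750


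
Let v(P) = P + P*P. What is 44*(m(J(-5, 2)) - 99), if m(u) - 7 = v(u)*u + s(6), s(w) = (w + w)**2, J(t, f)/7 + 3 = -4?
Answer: -5068624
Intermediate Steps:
J(t, f) = -49 (J(t, f) = -21 + 7*(-4) = -21 - 28 = -49)
s(w) = 4*w**2 (s(w) = (2*w)**2 = 4*w**2)
v(P) = P + P**2
m(u) = 151 + u**2*(1 + u) (m(u) = 7 + ((u*(1 + u))*u + 4*6**2) = 7 + (u**2*(1 + u) + 4*36) = 7 + (u**2*(1 + u) + 144) = 7 + (144 + u**2*(1 + u)) = 151 + u**2*(1 + u))
44*(m(J(-5, 2)) - 99) = 44*((151 + (-49)**2*(1 - 49)) - 99) = 44*((151 + 2401*(-48)) - 99) = 44*((151 - 115248) - 99) = 44*(-115097 - 99) = 44*(-115196) = -5068624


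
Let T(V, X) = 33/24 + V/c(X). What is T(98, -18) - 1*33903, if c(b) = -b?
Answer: -2440525/72 ≈ -33896.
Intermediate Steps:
T(V, X) = 11/8 - V/X (T(V, X) = 33/24 + V/((-X)) = 33*(1/24) + V*(-1/X) = 11/8 - V/X)
T(98, -18) - 1*33903 = (11/8 - 1*98/(-18)) - 1*33903 = (11/8 - 1*98*(-1/18)) - 33903 = (11/8 + 49/9) - 33903 = 491/72 - 33903 = -2440525/72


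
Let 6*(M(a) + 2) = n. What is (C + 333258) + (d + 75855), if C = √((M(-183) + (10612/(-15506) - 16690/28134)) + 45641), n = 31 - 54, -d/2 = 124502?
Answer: 160109 + √241238993006325246414/72707634 ≈ 1.6032e+5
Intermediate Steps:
d = -249004 (d = -2*124502 = -249004)
n = -23
M(a) = -35/6 (M(a) = -2 + (⅙)*(-23) = -2 - 23/6 = -35/6)
C = √241238993006325246414/72707634 (C = √((-35/6 + (10612/(-15506) - 16690/28134)) + 45641) = √((-35/6 + (10612*(-1/15506) - 16690*1/28134)) + 45641) = √((-35/6 + (-5306/7753 - 8345/14067)) + 45641) = √((-35/6 - 139338287/109061451) + 45641) = √(-1551060169/218122902 + 45641) = √(9953796310013/218122902) = √241238993006325246414/72707634 ≈ 213.62)
(C + 333258) + (d + 75855) = (√241238993006325246414/72707634 + 333258) + (-249004 + 75855) = (333258 + √241238993006325246414/72707634) - 173149 = 160109 + √241238993006325246414/72707634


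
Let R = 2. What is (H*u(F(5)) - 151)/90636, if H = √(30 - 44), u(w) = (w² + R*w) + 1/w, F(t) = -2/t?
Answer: -151/90636 - 157*I*√14/4531800 ≈ -0.001666 - 0.00012963*I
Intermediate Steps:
u(w) = 1/w + w² + 2*w (u(w) = (w² + 2*w) + 1/w = 1/w + w² + 2*w)
H = I*√14 (H = √(-14) = I*√14 ≈ 3.7417*I)
(H*u(F(5)) - 151)/90636 = ((I*√14)*((1 + (-2/5)²*(2 - 2/5))/((-2/5))) - 151)/90636 = ((I*√14)*((1 + (-2*⅕)²*(2 - 2*⅕))/((-2*⅕))) - 151)*(1/90636) = ((I*√14)*((1 + (-⅖)²*(2 - ⅖))/(-⅖)) - 151)*(1/90636) = ((I*√14)*(-5*(1 + (4/25)*(8/5))/2) - 151)*(1/90636) = ((I*√14)*(-5*(1 + 32/125)/2) - 151)*(1/90636) = ((I*√14)*(-5/2*157/125) - 151)*(1/90636) = ((I*√14)*(-157/50) - 151)*(1/90636) = (-157*I*√14/50 - 151)*(1/90636) = (-151 - 157*I*√14/50)*(1/90636) = -151/90636 - 157*I*√14/4531800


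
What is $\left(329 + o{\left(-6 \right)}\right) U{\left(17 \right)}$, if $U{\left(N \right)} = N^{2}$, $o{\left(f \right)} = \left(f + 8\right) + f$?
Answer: $93925$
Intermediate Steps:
$o{\left(f \right)} = 8 + 2 f$ ($o{\left(f \right)} = \left(8 + f\right) + f = 8 + 2 f$)
$\left(329 + o{\left(-6 \right)}\right) U{\left(17 \right)} = \left(329 + \left(8 + 2 \left(-6\right)\right)\right) 17^{2} = \left(329 + \left(8 - 12\right)\right) 289 = \left(329 - 4\right) 289 = 325 \cdot 289 = 93925$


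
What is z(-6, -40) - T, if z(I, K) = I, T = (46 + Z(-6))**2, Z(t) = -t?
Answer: -2710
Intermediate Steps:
T = 2704 (T = (46 - 1*(-6))**2 = (46 + 6)**2 = 52**2 = 2704)
z(-6, -40) - T = -6 - 1*2704 = -6 - 2704 = -2710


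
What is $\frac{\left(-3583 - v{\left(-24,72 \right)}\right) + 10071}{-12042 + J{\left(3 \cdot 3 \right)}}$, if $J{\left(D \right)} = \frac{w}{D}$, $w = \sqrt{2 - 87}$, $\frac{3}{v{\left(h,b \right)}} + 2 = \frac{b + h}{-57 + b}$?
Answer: $- \frac{6325969671}{11745790969} - \frac{116739 i \sqrt{85}}{23491581938} \approx -0.53857 - 4.5816 \cdot 10^{-5} i$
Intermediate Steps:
$v{\left(h,b \right)} = \frac{3}{-2 + \frac{b + h}{-57 + b}}$
$w = i \sqrt{85}$ ($w = \sqrt{-85} = i \sqrt{85} \approx 9.2195 i$)
$J{\left(D \right)} = \frac{i \sqrt{85}}{D}$
$\frac{\left(-3583 - v{\left(-24,72 \right)}\right) + 10071}{-12042 + J{\left(3 \cdot 3 \right)}} = \frac{\left(-3583 - \frac{3 \left(-57 + 72\right)}{114 - 24 - 72}\right) + 10071}{-12042 + \frac{i \sqrt{85}}{3 \cdot 3}} = \frac{\left(-3583 - 3 \frac{1}{114 - 24 - 72} \cdot 15\right) + 10071}{-12042 + \frac{i \sqrt{85}}{9}} = \frac{\left(-3583 - 3 \cdot \frac{1}{18} \cdot 15\right) + 10071}{-12042 + i \sqrt{85} \cdot \frac{1}{9}} = \frac{\left(-3583 - 3 \cdot \frac{1}{18} \cdot 15\right) + 10071}{-12042 + \frac{i \sqrt{85}}{9}} = \frac{\left(-3583 - \frac{5}{2}\right) + 10071}{-12042 + \frac{i \sqrt{85}}{9}} = \frac{- \frac{7171}{2} + 10071}{-12042 + \frac{i \sqrt{85}}{9}} = \frac{12971}{2 \left(-12042 + \frac{i \sqrt{85}}{9}\right)}$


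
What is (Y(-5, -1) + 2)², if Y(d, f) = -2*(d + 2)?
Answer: 64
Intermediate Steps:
Y(d, f) = -4 - 2*d (Y(d, f) = -2*(2 + d) = -4 - 2*d)
(Y(-5, -1) + 2)² = ((-4 - 2*(-5)) + 2)² = ((-4 + 10) + 2)² = (6 + 2)² = 8² = 64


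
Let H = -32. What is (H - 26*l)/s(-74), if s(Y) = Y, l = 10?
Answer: 146/37 ≈ 3.9459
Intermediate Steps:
(H - 26*l)/s(-74) = (-32 - 26*10)/(-74) = (-32 - 260)*(-1/74) = -292*(-1/74) = 146/37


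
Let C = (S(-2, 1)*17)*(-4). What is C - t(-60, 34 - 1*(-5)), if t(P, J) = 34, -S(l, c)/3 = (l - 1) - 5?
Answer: -1666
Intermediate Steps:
S(l, c) = 18 - 3*l (S(l, c) = -3*((l - 1) - 5) = -3*((-1 + l) - 5) = -3*(-6 + l) = 18 - 3*l)
C = -1632 (C = ((18 - 3*(-2))*17)*(-4) = ((18 + 6)*17)*(-4) = (24*17)*(-4) = 408*(-4) = -1632)
C - t(-60, 34 - 1*(-5)) = -1632 - 1*34 = -1632 - 34 = -1666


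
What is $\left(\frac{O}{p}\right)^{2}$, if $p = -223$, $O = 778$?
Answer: $\frac{605284}{49729} \approx 12.172$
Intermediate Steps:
$\left(\frac{O}{p}\right)^{2} = \left(\frac{778}{-223}\right)^{2} = \left(778 \left(- \frac{1}{223}\right)\right)^{2} = \left(- \frac{778}{223}\right)^{2} = \frac{605284}{49729}$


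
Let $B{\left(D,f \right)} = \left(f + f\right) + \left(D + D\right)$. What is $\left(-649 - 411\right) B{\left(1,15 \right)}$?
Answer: $-33920$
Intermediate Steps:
$B{\left(D,f \right)} = 2 D + 2 f$ ($B{\left(D,f \right)} = 2 f + 2 D = 2 D + 2 f$)
$\left(-649 - 411\right) B{\left(1,15 \right)} = \left(-649 - 411\right) \left(2 \cdot 1 + 2 \cdot 15\right) = - 1060 \left(2 + 30\right) = \left(-1060\right) 32 = -33920$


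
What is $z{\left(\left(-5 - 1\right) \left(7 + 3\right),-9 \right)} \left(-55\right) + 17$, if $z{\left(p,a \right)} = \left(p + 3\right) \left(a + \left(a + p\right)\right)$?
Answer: $-244513$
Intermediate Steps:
$z{\left(p,a \right)} = \left(3 + p\right) \left(p + 2 a\right)$
$z{\left(\left(-5 - 1\right) \left(7 + 3\right),-9 \right)} \left(-55\right) + 17 = \left(\left(\left(-5 - 1\right) \left(7 + 3\right)\right)^{2} + 3 \left(-5 - 1\right) \left(7 + 3\right) + 6 \left(-9\right) + 2 \left(-9\right) \left(-5 - 1\right) \left(7 + 3\right)\right) \left(-55\right) + 17 = \left(\left(\left(-6\right) 10\right)^{2} + 3 \left(\left(-6\right) 10\right) - 54 + 2 \left(-9\right) \left(\left(-6\right) 10\right)\right) \left(-55\right) + 17 = \left(\left(-60\right)^{2} + 3 \left(-60\right) - 54 + 2 \left(-9\right) \left(-60\right)\right) \left(-55\right) + 17 = \left(3600 - 180 - 54 + 1080\right) \left(-55\right) + 17 = 4446 \left(-55\right) + 17 = -244530 + 17 = -244513$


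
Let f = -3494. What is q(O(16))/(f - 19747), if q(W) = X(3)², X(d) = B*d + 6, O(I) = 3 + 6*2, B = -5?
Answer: -27/7747 ≈ -0.0034852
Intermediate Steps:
O(I) = 15 (O(I) = 3 + 12 = 15)
X(d) = 6 - 5*d (X(d) = -5*d + 6 = 6 - 5*d)
q(W) = 81 (q(W) = (6 - 5*3)² = (6 - 15)² = (-9)² = 81)
q(O(16))/(f - 19747) = 81/(-3494 - 19747) = 81/(-23241) = 81*(-1/23241) = -27/7747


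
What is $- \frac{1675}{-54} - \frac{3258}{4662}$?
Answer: $\frac{424051}{13986} \approx 30.32$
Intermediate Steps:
$- \frac{1675}{-54} - \frac{3258}{4662} = \left(-1675\right) \left(- \frac{1}{54}\right) - \frac{181}{259} = \frac{1675}{54} - \frac{181}{259} = \frac{424051}{13986}$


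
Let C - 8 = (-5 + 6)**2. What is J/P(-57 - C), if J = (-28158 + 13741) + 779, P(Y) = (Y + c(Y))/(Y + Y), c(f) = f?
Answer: -13638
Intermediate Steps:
C = 9 (C = 8 + (-5 + 6)**2 = 8 + 1**2 = 8 + 1 = 9)
P(Y) = 1 (P(Y) = (Y + Y)/(Y + Y) = (2*Y)/((2*Y)) = (2*Y)*(1/(2*Y)) = 1)
J = -13638 (J = -14417 + 779 = -13638)
J/P(-57 - C) = -13638/1 = -13638*1 = -13638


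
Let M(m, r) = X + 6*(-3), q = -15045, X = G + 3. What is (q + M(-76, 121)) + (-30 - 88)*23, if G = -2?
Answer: -17776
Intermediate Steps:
X = 1 (X = -2 + 3 = 1)
M(m, r) = -17 (M(m, r) = 1 + 6*(-3) = 1 - 18 = -17)
(q + M(-76, 121)) + (-30 - 88)*23 = (-15045 - 17) + (-30 - 88)*23 = -15062 - 118*23 = -15062 - 2714 = -17776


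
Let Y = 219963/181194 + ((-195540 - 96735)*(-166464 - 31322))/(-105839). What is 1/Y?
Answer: -6392463922/3491473974232381 ≈ -1.8309e-6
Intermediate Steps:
Y = -3491473974232381/6392463922 (Y = 219963*(1/181194) - 292275*(-197786)*(-1/105839) = 73321/60398 + 57807903150*(-1/105839) = 73321/60398 - 57807903150/105839 = -3491473974232381/6392463922 ≈ -5.4619e+5)
1/Y = 1/(-3491473974232381/6392463922) = -6392463922/3491473974232381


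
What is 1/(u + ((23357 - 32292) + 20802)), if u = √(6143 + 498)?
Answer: 11867/140819048 - √6641/140819048 ≈ 8.3693e-5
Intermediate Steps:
u = √6641 ≈ 81.492
1/(u + ((23357 - 32292) + 20802)) = 1/(√6641 + ((23357 - 32292) + 20802)) = 1/(√6641 + (-8935 + 20802)) = 1/(√6641 + 11867) = 1/(11867 + √6641)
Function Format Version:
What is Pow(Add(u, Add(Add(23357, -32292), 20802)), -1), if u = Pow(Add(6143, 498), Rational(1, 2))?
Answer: Add(Rational(11867, 140819048), Mul(Rational(-1, 140819048), Pow(6641, Rational(1, 2)))) ≈ 8.3693e-5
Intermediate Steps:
u = Pow(6641, Rational(1, 2)) ≈ 81.492
Pow(Add(u, Add(Add(23357, -32292), 20802)), -1) = Pow(Add(Pow(6641, Rational(1, 2)), Add(Add(23357, -32292), 20802)), -1) = Pow(Add(Pow(6641, Rational(1, 2)), Add(-8935, 20802)), -1) = Pow(Add(Pow(6641, Rational(1, 2)), 11867), -1) = Pow(Add(11867, Pow(6641, Rational(1, 2))), -1)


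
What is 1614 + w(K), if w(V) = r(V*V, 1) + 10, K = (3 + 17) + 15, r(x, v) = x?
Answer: 2849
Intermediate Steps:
K = 35 (K = 20 + 15 = 35)
w(V) = 10 + V² (w(V) = V*V + 10 = V² + 10 = 10 + V²)
1614 + w(K) = 1614 + (10 + 35²) = 1614 + (10 + 1225) = 1614 + 1235 = 2849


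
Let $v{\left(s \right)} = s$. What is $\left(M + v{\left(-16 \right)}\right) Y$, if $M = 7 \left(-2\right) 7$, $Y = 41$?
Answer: $-4674$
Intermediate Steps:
$M = -98$ ($M = \left(-14\right) 7 = -98$)
$\left(M + v{\left(-16 \right)}\right) Y = \left(-98 - 16\right) 41 = \left(-114\right) 41 = -4674$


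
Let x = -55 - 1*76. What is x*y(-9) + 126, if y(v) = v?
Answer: 1305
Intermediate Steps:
x = -131 (x = -55 - 76 = -131)
x*y(-9) + 126 = -131*(-9) + 126 = 1179 + 126 = 1305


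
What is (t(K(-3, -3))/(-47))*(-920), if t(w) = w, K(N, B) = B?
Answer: -2760/47 ≈ -58.723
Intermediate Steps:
(t(K(-3, -3))/(-47))*(-920) = -3/(-47)*(-920) = -3*(-1/47)*(-920) = (3/47)*(-920) = -2760/47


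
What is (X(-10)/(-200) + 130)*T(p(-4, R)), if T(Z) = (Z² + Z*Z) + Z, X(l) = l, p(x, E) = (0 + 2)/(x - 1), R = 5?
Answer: -2601/250 ≈ -10.404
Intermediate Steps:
p(x, E) = 2/(-1 + x)
T(Z) = Z + 2*Z² (T(Z) = (Z² + Z²) + Z = 2*Z² + Z = Z + 2*Z²)
(X(-10)/(-200) + 130)*T(p(-4, R)) = (-10/(-200) + 130)*((2/(-1 - 4))*(1 + 2*(2/(-1 - 4)))) = (-10*(-1/200) + 130)*((2/(-5))*(1 + 2*(2/(-5)))) = (1/20 + 130)*((2*(-⅕))*(1 + 2*(2*(-⅕)))) = 2601*(-2*(1 + 2*(-⅖))/5)/20 = 2601*(-2*(1 - ⅘)/5)/20 = 2601*(-⅖*⅕)/20 = (2601/20)*(-2/25) = -2601/250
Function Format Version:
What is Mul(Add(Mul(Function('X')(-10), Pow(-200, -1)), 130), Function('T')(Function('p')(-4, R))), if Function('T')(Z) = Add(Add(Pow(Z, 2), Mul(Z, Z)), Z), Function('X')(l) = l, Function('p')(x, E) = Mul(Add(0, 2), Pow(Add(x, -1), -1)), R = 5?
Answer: Rational(-2601, 250) ≈ -10.404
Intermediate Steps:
Function('p')(x, E) = Mul(2, Pow(Add(-1, x), -1))
Function('T')(Z) = Add(Z, Mul(2, Pow(Z, 2))) (Function('T')(Z) = Add(Add(Pow(Z, 2), Pow(Z, 2)), Z) = Add(Mul(2, Pow(Z, 2)), Z) = Add(Z, Mul(2, Pow(Z, 2))))
Mul(Add(Mul(Function('X')(-10), Pow(-200, -1)), 130), Function('T')(Function('p')(-4, R))) = Mul(Add(Mul(-10, Pow(-200, -1)), 130), Mul(Mul(2, Pow(Add(-1, -4), -1)), Add(1, Mul(2, Mul(2, Pow(Add(-1, -4), -1)))))) = Mul(Add(Mul(-10, Rational(-1, 200)), 130), Mul(Mul(2, Pow(-5, -1)), Add(1, Mul(2, Mul(2, Pow(-5, -1)))))) = Mul(Add(Rational(1, 20), 130), Mul(Mul(2, Rational(-1, 5)), Add(1, Mul(2, Mul(2, Rational(-1, 5)))))) = Mul(Rational(2601, 20), Mul(Rational(-2, 5), Add(1, Mul(2, Rational(-2, 5))))) = Mul(Rational(2601, 20), Mul(Rational(-2, 5), Add(1, Rational(-4, 5)))) = Mul(Rational(2601, 20), Mul(Rational(-2, 5), Rational(1, 5))) = Mul(Rational(2601, 20), Rational(-2, 25)) = Rational(-2601, 250)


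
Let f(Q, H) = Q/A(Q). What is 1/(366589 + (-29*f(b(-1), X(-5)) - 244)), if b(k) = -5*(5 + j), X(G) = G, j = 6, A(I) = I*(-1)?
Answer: 1/366374 ≈ 2.7295e-6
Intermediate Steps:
A(I) = -I
b(k) = -55 (b(k) = -5*(5 + 6) = -5*11 = -55)
f(Q, H) = -1 (f(Q, H) = Q/((-Q)) = Q*(-1/Q) = -1)
1/(366589 + (-29*f(b(-1), X(-5)) - 244)) = 1/(366589 + (-29*(-1) - 244)) = 1/(366589 + (29 - 244)) = 1/(366589 - 215) = 1/366374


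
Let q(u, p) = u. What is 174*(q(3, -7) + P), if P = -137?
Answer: -23316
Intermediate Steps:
174*(q(3, -7) + P) = 174*(3 - 137) = 174*(-134) = -23316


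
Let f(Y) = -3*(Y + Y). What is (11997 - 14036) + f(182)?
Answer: -3131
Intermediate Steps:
f(Y) = -6*Y
(11997 - 14036) + f(182) = (11997 - 14036) - 6*182 = -2039 - 1092 = -3131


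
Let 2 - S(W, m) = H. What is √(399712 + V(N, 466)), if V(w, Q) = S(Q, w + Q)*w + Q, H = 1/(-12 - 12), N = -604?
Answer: √14362014/6 ≈ 631.62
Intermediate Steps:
H = -1/24 (H = 1/(-24) = -1/24 ≈ -0.041667)
S(W, m) = 49/24 (S(W, m) = 2 - 1*(-1/24) = 2 + 1/24 = 49/24)
V(w, Q) = Q + 49*w/24 (V(w, Q) = 49*w/24 + Q = Q + 49*w/24)
√(399712 + V(N, 466)) = √(399712 + (466 + (49/24)*(-604))) = √(399712 + (466 - 7399/6)) = √(399712 - 4603/6) = √(2393669/6) = √14362014/6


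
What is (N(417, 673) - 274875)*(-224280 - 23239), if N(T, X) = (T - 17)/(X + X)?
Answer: 45788706885325/673 ≈ 6.8037e+10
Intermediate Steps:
N(T, X) = (-17 + T)/(2*X) (N(T, X) = (-17 + T)/((2*X)) = (-17 + T)*(1/(2*X)) = (-17 + T)/(2*X))
(N(417, 673) - 274875)*(-224280 - 23239) = ((1/2)*(-17 + 417)/673 - 274875)*(-224280 - 23239) = ((1/2)*(1/673)*400 - 274875)*(-247519) = (200/673 - 274875)*(-247519) = -184990675/673*(-247519) = 45788706885325/673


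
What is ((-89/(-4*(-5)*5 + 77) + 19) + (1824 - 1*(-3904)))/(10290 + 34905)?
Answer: 203426/1599903 ≈ 0.12715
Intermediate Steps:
((-89/(-4*(-5)*5 + 77) + 19) + (1824 - 1*(-3904)))/(10290 + 34905) = ((-89/(20*5 + 77) + 19) + (1824 + 3904))/45195 = ((-89/(100 + 77) + 19) + 5728)*(1/45195) = ((-89/177 + 19) + 5728)*(1/45195) = (3274/177 + 5728)*(1/45195) = (1017130/177)*(1/45195) = 203426/1599903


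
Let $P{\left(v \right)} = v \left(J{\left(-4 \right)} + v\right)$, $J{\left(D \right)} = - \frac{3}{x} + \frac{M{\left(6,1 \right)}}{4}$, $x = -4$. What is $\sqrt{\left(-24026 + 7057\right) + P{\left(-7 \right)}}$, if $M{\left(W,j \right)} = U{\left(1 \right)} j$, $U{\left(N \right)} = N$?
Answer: $i \sqrt{16927} \approx 130.1 i$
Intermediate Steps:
$M{\left(W,j \right)} = j$ ($M{\left(W,j \right)} = 1 j = j$)
$J{\left(D \right)} = 1$ ($J{\left(D \right)} = - \frac{3}{-4} + 1 \cdot \frac{1}{4} = \left(-3\right) \left(- \frac{1}{4}\right) + 1 \cdot \frac{1}{4} = \frac{3}{4} + \frac{1}{4} = 1$)
$P{\left(v \right)} = v \left(1 + v\right)$
$\sqrt{\left(-24026 + 7057\right) + P{\left(-7 \right)}} = \sqrt{\left(-24026 + 7057\right) - 7 \left(1 - 7\right)} = \sqrt{-16969 - -42} = \sqrt{-16969 + 42} = \sqrt{-16927} = i \sqrt{16927}$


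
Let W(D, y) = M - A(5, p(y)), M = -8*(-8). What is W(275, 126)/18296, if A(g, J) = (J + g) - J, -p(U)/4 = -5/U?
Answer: 59/18296 ≈ 0.0032247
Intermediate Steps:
p(U) = 20/U (p(U) = -(-20)/U = 20/U)
A(g, J) = g
M = 64
W(D, y) = 59 (W(D, y) = 64 - 1*5 = 64 - 5 = 59)
W(275, 126)/18296 = 59/18296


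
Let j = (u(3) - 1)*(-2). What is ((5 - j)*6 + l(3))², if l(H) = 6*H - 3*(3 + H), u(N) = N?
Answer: 2916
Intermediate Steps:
l(H) = -9 + 3*H (l(H) = 6*H + (-9 - 3*H) = -9 + 3*H)
j = -4 (j = (3 - 1)*(-2) = 2*(-2) = -4)
((5 - j)*6 + l(3))² = ((5 - 1*(-4))*6 + (-9 + 3*3))² = ((5 + 4)*6 + (-9 + 9))² = (9*6 + 0)² = (54 + 0)² = 54² = 2916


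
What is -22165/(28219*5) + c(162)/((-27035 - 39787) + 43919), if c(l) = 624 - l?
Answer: -114566177/646299757 ≈ -0.17726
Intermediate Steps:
-22165/(28219*5) + c(162)/((-27035 - 39787) + 43919) = -22165/(28219*5) + (624 - 1*162)/((-27035 - 39787) + 43919) = -22165/141095 + (624 - 162)/(-66822 + 43919) = -22165*1/141095 + 462/(-22903) = -4433/28219 + 462*(-1/22903) = -4433/28219 - 462/22903 = -114566177/646299757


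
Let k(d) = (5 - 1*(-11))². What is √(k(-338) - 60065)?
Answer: I*√59809 ≈ 244.56*I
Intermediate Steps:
k(d) = 256 (k(d) = (5 + 11)² = 16² = 256)
√(k(-338) - 60065) = √(256 - 60065) = √(-59809) = I*√59809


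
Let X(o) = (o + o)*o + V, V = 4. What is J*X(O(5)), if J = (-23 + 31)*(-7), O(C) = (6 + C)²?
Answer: -1640016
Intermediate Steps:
X(o) = 4 + 2*o² (X(o) = (o + o)*o + 4 = (2*o)*o + 4 = 2*o² + 4 = 4 + 2*o²)
J = -56 (J = 8*(-7) = -56)
J*X(O(5)) = -56*(4 + 2*((6 + 5)²)²) = -56*(4 + 2*(11²)²) = -56*(4 + 2*121²) = -56*(4 + 2*14641) = -56*(4 + 29282) = -56*29286 = -1640016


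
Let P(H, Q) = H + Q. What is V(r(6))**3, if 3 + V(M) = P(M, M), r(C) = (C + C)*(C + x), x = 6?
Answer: 23149125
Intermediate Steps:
r(C) = 2*C*(6 + C) (r(C) = (C + C)*(C + 6) = (2*C)*(6 + C) = 2*C*(6 + C))
V(M) = -3 + 2*M (V(M) = -3 + (M + M) = -3 + 2*M)
V(r(6))**3 = (-3 + 2*(2*6*(6 + 6)))**3 = (-3 + 2*(2*6*12))**3 = (-3 + 2*144)**3 = (-3 + 288)**3 = 285**3 = 23149125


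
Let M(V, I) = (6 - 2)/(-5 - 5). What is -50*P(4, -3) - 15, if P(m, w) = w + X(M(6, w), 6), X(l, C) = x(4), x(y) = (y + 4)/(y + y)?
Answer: 85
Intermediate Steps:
M(V, I) = -2/5 (M(V, I) = 4/(-10) = 4*(-1/10) = -2/5)
x(y) = (4 + y)/(2*y) (x(y) = (4 + y)/((2*y)) = (4 + y)*(1/(2*y)) = (4 + y)/(2*y))
X(l, C) = 1 (X(l, C) = (1/2)*(4 + 4)/4 = (1/2)*(1/4)*8 = 1)
P(m, w) = 1 + w (P(m, w) = w + 1 = 1 + w)
-50*P(4, -3) - 15 = -50*(1 - 3) - 15 = -50*(-2) - 15 = 100 - 15 = 85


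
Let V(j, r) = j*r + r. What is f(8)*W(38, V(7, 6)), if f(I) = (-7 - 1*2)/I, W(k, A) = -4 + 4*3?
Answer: -9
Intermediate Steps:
V(j, r) = r + j*r
W(k, A) = 8 (W(k, A) = -4 + 12 = 8)
f(I) = -9/I (f(I) = (-7 - 2)/I = -9/I)
f(8)*W(38, V(7, 6)) = -9/8*8 = -9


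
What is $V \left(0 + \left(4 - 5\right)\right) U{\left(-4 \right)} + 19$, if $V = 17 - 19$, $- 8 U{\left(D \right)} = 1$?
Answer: $\frac{75}{4} \approx 18.75$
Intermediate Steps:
$U{\left(D \right)} = - \frac{1}{8}$ ($U{\left(D \right)} = \left(- \frac{1}{8}\right) 1 = - \frac{1}{8}$)
$V = -2$
$V \left(0 + \left(4 - 5\right)\right) U{\left(-4 \right)} + 19 = - 2 \left(0 + \left(4 - 5\right)\right) \left(- \frac{1}{8}\right) + 19 = - 2 \left(0 - 1\right) \left(- \frac{1}{8}\right) + 19 = - 2 \left(\left(-1\right) \left(- \frac{1}{8}\right)\right) + 19 = \left(-2\right) \frac{1}{8} + 19 = - \frac{1}{4} + 19 = \frac{75}{4}$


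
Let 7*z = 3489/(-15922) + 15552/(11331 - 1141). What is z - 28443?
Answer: -16151482758573/567858130 ≈ -28443.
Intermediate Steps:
z = 106033017/567858130 (z = (3489/(-15922) + 15552/(11331 - 1141))/7 = (3489*(-1/15922) + 15552/10190)/7 = (-3489/15922 + 15552*(1/10190))/7 = (-3489/15922 + 7776/5095)/7 = (1/7)*(106033017/81122590) = 106033017/567858130 ≈ 0.18672)
z - 28443 = 106033017/567858130 - 28443 = -16151482758573/567858130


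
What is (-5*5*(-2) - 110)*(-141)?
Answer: 8460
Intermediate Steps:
(-5*5*(-2) - 110)*(-141) = (-25*(-2) - 110)*(-141) = (50 - 110)*(-141) = -60*(-141) = 8460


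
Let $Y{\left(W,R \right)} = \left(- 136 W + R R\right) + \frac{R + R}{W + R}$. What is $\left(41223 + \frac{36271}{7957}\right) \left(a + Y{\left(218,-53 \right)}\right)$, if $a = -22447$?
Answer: $- \frac{2667780852137872}{1312905} \approx -2.032 \cdot 10^{9}$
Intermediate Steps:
$Y{\left(W,R \right)} = R^{2} - 136 W + \frac{2 R}{R + W}$ ($Y{\left(W,R \right)} = \left(- 136 W + R^{2}\right) + \frac{2 R}{R + W} = \left(R^{2} - 136 W\right) + \frac{2 R}{R + W} = R^{2} - 136 W + \frac{2 R}{R + W}$)
$\left(41223 + \frac{36271}{7957}\right) \left(a + Y{\left(218,-53 \right)}\right) = \left(41223 + \frac{36271}{7957}\right) \left(-22447 + \frac{\left(-53\right)^{3} - 136 \cdot 218^{2} + 2 \left(-53\right) + 218 \left(-53\right)^{2} - \left(-7208\right) 218}{-53 + 218}\right) = \left(41223 + 36271 \cdot \frac{1}{7957}\right) \left(-22447 + \frac{-148877 - 6463264 - 106 + 218 \cdot 2809 + 1571344}{165}\right) = \left(41223 + \frac{36271}{7957}\right) \left(-22447 + \frac{-148877 - 6463264 - 106 + 612362 + 1571344}{165}\right) = \frac{328047682 \left(-22447 + \frac{1}{165} \left(-4428541\right)\right)}{7957} = \frac{328047682 \left(-22447 - \frac{4428541}{165}\right)}{7957} = \frac{328047682}{7957} \left(- \frac{8132296}{165}\right) = - \frac{2667780852137872}{1312905}$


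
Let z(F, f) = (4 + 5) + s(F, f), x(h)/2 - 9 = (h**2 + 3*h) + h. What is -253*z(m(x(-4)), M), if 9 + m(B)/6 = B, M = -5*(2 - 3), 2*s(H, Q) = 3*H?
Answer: -22770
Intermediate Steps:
s(H, Q) = 3*H/2 (s(H, Q) = (3*H)/2 = 3*H/2)
M = 5 (M = -5*(-1) = 5)
x(h) = 18 + 2*h**2 + 8*h (x(h) = 18 + 2*((h**2 + 3*h) + h) = 18 + 2*(h**2 + 4*h) = 18 + (2*h**2 + 8*h) = 18 + 2*h**2 + 8*h)
m(B) = -54 + 6*B
z(F, f) = 9 + 3*F/2 (z(F, f) = (4 + 5) + 3*F/2 = 9 + 3*F/2)
-253*z(m(x(-4)), M) = -253*(9 + 3*(-54 + 6*(18 + 2*(-4)**2 + 8*(-4)))/2) = -253*(9 + 3*(-54 + 6*(18 + 2*16 - 32))/2) = -253*(9 + 3*(-54 + 6*(18 + 32 - 32))/2) = -253*(9 + 3*(-54 + 6*18)/2) = -253*(9 + 3*(-54 + 108)/2) = -253*(9 + (3/2)*54) = -253*(9 + 81) = -253*90 = -22770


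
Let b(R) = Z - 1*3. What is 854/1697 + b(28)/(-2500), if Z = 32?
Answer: 2085787/4242500 ≈ 0.49164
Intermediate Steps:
b(R) = 29 (b(R) = 32 - 1*3 = 32 - 3 = 29)
854/1697 + b(28)/(-2500) = 854/1697 + 29/(-2500) = 854*(1/1697) + 29*(-1/2500) = 854/1697 - 29/2500 = 2085787/4242500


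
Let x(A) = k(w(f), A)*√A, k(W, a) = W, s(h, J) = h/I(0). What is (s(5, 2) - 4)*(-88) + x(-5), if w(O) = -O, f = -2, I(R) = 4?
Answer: 242 + 2*I*√5 ≈ 242.0 + 4.4721*I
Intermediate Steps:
s(h, J) = h/4
x(A) = 2*√A (x(A) = (-1*(-2))*√A = 2*√A)
(s(5, 2) - 4)*(-88) + x(-5) = ((¼)*5 - 4)*(-88) + 2*√(-5) = (5/4 - 4)*(-88) + 2*(I*√5) = -11/4*(-88) + 2*I*√5 = 242 + 2*I*√5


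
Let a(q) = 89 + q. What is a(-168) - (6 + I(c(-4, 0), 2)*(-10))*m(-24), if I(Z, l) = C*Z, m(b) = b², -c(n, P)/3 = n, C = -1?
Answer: -72655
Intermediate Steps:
c(n, P) = -3*n
I(Z, l) = -Z
a(-168) - (6 + I(c(-4, 0), 2)*(-10))*m(-24) = (89 - 168) - (6 - (-3)*(-4)*(-10))*(-24)² = -79 - (6 - 1*12*(-10))*576 = -79 - (6 - 12*(-10))*576 = -79 - (6 + 120)*576 = -79 - 126*576 = -79 - 1*72576 = -79 - 72576 = -72655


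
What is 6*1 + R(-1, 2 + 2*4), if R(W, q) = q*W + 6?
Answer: 2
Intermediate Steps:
R(W, q) = 6 + W*q (R(W, q) = W*q + 6 = 6 + W*q)
6*1 + R(-1, 2 + 2*4) = 6*1 + (6 - (2 + 2*4)) = 6 + (6 - (2 + 8)) = 6 + (6 - 1*10) = 6 + (6 - 10) = 6 - 4 = 2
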